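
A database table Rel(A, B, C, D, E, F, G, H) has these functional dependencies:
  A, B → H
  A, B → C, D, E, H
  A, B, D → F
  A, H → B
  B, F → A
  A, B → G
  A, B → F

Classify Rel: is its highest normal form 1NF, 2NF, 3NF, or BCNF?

BCNF

Candidate keys: {A, B}, {A, H}, {B, F}. Prime attributes: {A, B, F, H}.
Every FD has a superkey on the left, so the relation is in BCNF.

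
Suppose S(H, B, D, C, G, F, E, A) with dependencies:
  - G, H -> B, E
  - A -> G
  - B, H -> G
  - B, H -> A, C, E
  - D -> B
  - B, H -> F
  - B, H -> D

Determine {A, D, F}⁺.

Start with {A, D, F}.
A -> G applies; add {G} → now {A, D, F, G}.
D -> B applies; add {B} → now {A, B, D, F, G}.
No further FD applies.

{A, B, D, F, G}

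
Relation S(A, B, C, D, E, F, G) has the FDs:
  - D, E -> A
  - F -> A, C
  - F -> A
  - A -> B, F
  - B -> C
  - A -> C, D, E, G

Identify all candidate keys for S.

{A}, {D, E}, {F}

{A}⁺ = {A, B, C, D, E, F, G} — all of the relation — so {A} is a candidate key.
{F}⁺ = {A, B, C, D, E, F, G} — all of the relation — so {F} is a candidate key.
{D, E}⁺ = {A, B, C, D, E, F, G} — all of the relation — so {D, E} is a candidate key.
No proper subset of any of these is a key, and no other minimal superkey exists.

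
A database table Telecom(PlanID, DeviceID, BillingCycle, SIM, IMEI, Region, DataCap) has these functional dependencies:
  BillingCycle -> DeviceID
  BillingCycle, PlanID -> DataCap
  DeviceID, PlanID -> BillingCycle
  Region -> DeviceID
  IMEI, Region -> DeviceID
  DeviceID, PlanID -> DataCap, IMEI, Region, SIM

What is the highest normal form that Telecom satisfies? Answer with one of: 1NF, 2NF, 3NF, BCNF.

Candidate keys: {BillingCycle, PlanID}, {DeviceID, PlanID}, {PlanID, Region}. Prime attributes: {BillingCycle, DeviceID, PlanID, Region}.
For BillingCycle -> DeviceID we have {BillingCycle}⁺ = {BillingCycle, DeviceID}; {BillingCycle} is not a superkey, so BCNF fails.
Since {DeviceID} ⊆ prime attributes and every other non-superkey FD also has a prime right side, the schema is in 3NF.

3NF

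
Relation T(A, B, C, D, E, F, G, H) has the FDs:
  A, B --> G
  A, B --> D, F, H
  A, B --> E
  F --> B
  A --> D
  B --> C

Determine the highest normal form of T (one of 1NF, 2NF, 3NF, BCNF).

1NF

Candidate keys: {A, B}, {A, F}. Prime attributes: {A, B, F}.
For F --> B we have {F}⁺ = {B, C, F}; {F} is not a superkey, so BCNF fails.
A --> D has non-prime {D} on the right and a non-superkey on the left, so 3NF fails.
Since {A} ⊂ {A, B} and {A}⁺ ⊇ {D} with {D} non-prime, there is a partial dependency; 2NF fails.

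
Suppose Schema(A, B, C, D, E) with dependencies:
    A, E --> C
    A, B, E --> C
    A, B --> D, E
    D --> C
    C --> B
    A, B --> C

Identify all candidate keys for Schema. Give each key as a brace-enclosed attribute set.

{A} never appears on the right of any FD, so every key must include it.
{A, B}⁺ = {A, B, C, D, E} — all of the relation — so {A, B} is a candidate key.
{A, C}⁺ = {A, B, C, D, E} — all of the relation — so {A, C} is a candidate key.
{A, D}⁺ = {A, B, C, D, E} — all of the relation — so {A, D} is a candidate key.
{A, E}⁺ = {A, B, C, D, E} — all of the relation — so {A, E} is a candidate key.
These are minimal and exhaustive — every other superkey contains one of them.

{A, B}, {A, C}, {A, D}, {A, E}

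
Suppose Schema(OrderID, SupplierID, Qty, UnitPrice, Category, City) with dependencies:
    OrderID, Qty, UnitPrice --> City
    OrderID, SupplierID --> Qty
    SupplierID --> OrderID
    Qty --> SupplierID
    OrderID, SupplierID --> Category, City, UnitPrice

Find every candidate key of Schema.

{Qty}, {SupplierID}

{Qty} is a candidate key since {Qty}⁺ = {Category, City, OrderID, Qty, SupplierID, UnitPrice} covers every attribute.
{SupplierID} is a candidate key since {SupplierID}⁺ = {Category, City, OrderID, Qty, SupplierID, UnitPrice} covers every attribute.
Any other superkey properly contains one of these, so there are no further candidate keys.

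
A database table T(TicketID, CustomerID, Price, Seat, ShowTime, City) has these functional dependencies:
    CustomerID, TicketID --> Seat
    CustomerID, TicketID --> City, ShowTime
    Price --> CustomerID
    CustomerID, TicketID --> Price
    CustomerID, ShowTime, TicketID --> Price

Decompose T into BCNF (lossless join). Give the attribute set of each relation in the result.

{City, Price, Seat, ShowTime, TicketID}; {CustomerID, Price}

Candidate keys of the original relation: {CustomerID, TicketID}, {Price, TicketID}.
{City, CustomerID, Price, Seat, ShowTime, TicketID}: {Price} determines {CustomerID, Price} here but is not a superkey — split on Price --> CustomerID, giving {CustomerID, Price} and {City, Price, Seat, ShowTime, TicketID}.
{CustomerID, Price}: every determinant is a superkey — BCNF.
{City, Price, Seat, ShowTime, TicketID}: every determinant is a superkey — BCNF.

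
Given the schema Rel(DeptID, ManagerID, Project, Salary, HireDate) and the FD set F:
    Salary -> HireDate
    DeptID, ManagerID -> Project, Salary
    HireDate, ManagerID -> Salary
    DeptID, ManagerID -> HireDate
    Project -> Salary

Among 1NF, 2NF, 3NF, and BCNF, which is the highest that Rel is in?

Candidate key: {DeptID, ManagerID}. Prime attributes: {DeptID, ManagerID}.
Salary -> HireDate breaks BCNF: {Salary}⁺ = {HireDate, Salary}, so {Salary} is not a superkey.
Salary -> HireDate has non-prime {HireDate} on the right and a non-superkey on the left, so 3NF fails.
No proper subset of a key has a non-prime attribute in its closure, so there is no partial dependency; 2NF holds.

2NF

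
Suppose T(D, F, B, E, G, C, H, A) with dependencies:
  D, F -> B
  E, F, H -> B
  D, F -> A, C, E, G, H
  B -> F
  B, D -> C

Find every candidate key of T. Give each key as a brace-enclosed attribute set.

No FD produces {D}, so it must be in every candidate key.
{B, D}⁺ = {A, B, C, D, E, F, G, H} — all of the relation — so {B, D} is a candidate key.
{D, F}⁺ = {A, B, C, D, E, F, G, H} — all of the relation — so {D, F} is a candidate key.
No proper subset of any of these is a key, and no other minimal superkey exists.

{B, D}, {D, F}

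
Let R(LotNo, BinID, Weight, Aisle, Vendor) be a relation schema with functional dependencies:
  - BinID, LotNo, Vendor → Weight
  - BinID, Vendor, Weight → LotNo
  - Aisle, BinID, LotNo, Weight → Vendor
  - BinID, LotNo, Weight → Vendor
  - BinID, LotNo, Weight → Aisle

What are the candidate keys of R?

{BinID, LotNo, Vendor}, {BinID, LotNo, Weight}, {BinID, Vendor, Weight}

No FD produces {BinID}, so it must be in every candidate key.
{BinID, LotNo, Vendor}⁺ = {Aisle, BinID, LotNo, Vendor, Weight}, which is every attribute, so {BinID, LotNo, Vendor} is a candidate key.
{BinID, LotNo, Weight}⁺ = {Aisle, BinID, LotNo, Vendor, Weight}, which is every attribute, so {BinID, LotNo, Weight} is a candidate key.
{BinID, Vendor, Weight}⁺ = {Aisle, BinID, LotNo, Vendor, Weight}, which is every attribute, so {BinID, Vendor, Weight} is a candidate key.
No proper subset of any of these is a key, and no other minimal superkey exists.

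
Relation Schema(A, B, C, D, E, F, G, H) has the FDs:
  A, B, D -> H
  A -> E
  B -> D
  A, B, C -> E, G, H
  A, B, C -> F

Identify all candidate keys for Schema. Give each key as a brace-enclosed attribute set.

{A, B, C} never appear on the right of any FD, so every key must include all of them.
Closure of {A, B, C} is {A, B, C, D, E, F, G, H}, the whole schema; {A, B, C} is a candidate key.
Every other attribute set either contains this one or has a smaller closure.

{A, B, C}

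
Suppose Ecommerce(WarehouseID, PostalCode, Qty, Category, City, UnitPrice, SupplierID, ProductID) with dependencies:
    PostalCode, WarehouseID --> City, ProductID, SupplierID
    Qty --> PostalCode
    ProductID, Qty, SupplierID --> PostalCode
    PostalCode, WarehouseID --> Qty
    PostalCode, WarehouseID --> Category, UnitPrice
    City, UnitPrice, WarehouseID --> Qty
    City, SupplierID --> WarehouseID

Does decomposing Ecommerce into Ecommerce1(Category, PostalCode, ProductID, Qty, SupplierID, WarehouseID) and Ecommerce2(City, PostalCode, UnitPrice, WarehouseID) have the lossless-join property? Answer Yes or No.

Yes

Ecommerce1 ∩ Ecommerce2 = {PostalCode, WarehouseID}; its closure under F is {Category, City, PostalCode, ProductID, Qty, SupplierID, UnitPrice, WarehouseID}.
Since Ecommerce1 ⊆ {Category, City, PostalCode, ProductID, Qty, SupplierID, UnitPrice, WarehouseID}, the intersection is a superkey of Ecommerce1; the decomposition is lossless.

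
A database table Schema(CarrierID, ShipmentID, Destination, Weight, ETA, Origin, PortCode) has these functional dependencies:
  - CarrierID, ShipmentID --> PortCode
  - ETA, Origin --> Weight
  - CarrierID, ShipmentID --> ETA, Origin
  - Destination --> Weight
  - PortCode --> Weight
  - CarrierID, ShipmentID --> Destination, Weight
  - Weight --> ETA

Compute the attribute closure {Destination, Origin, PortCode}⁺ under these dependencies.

{Destination, ETA, Origin, PortCode, Weight}

Start with {Destination, Origin, PortCode}.
Destination --> Weight applies; add {Weight} → now {Destination, Origin, PortCode, Weight}.
Weight --> ETA applies; add {ETA} → now {Destination, ETA, Origin, PortCode, Weight}.
No further FD applies.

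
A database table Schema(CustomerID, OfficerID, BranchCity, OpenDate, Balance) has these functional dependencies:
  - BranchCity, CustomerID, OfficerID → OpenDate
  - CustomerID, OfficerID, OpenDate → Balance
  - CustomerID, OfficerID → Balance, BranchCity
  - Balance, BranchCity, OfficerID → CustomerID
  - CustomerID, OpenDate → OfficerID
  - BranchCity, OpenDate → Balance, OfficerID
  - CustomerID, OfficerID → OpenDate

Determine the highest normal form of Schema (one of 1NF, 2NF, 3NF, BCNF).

BCNF

Candidate keys: {Balance, BranchCity, OfficerID}, {BranchCity, OpenDate}, {CustomerID, OfficerID}, {CustomerID, OpenDate}. Prime attributes: {Balance, BranchCity, CustomerID, OfficerID, OpenDate}.
The left-hand side of every FD is a superkey, so BCNF is satisfied.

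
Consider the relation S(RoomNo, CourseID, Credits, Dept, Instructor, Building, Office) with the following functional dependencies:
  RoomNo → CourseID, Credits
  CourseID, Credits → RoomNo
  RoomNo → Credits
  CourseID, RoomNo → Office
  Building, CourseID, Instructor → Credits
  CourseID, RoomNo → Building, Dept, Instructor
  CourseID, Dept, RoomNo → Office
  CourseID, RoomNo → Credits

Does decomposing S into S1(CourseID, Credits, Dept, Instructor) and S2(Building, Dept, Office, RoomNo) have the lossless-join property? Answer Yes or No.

No

S1 ∩ S2 = {Dept}; its closure under F is {Dept}.
Neither S1 nor S2 is contained in that closure, so the decomposition is lossy.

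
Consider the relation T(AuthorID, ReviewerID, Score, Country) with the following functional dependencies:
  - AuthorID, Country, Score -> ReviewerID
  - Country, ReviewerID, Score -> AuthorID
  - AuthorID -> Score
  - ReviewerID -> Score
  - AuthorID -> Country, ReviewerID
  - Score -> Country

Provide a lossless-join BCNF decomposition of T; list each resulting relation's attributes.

{AuthorID, ReviewerID, Score}; {Country, Score}

Candidate keys of the original relation: {AuthorID}, {ReviewerID}.
In {AuthorID, Country, ReviewerID, Score}, {Score} is not a superkey ({Score}⁺ restricted to this set is {Country, Score}), so split on Score -> Country into {Country, Score} and {AuthorID, ReviewerID, Score}.
{Country, Score}: every determinant is a superkey — BCNF.
{AuthorID, ReviewerID, Score}: every determinant is a superkey — BCNF.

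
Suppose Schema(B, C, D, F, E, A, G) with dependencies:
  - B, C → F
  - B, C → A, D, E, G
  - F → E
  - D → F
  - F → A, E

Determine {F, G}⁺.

Start with {F, G}.
F → E applies; add {E} → now {E, F, G}.
F → A, E applies; add {A} → now {A, E, F, G}.
No further FD applies.

{A, E, F, G}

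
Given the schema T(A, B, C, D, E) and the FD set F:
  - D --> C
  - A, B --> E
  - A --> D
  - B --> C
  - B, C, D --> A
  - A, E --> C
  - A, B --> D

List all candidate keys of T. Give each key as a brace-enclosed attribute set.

{A, B}, {B, D}

No FD produces {B}, so it must be in every candidate key.
{A, B}⁺ = {A, B, C, D, E}, which is every attribute, so {A, B} is a candidate key.
{B, D}⁺ = {A, B, C, D, E}, which is every attribute, so {B, D} is a candidate key.
Any other superkey properly contains one of these, so there are no further candidate keys.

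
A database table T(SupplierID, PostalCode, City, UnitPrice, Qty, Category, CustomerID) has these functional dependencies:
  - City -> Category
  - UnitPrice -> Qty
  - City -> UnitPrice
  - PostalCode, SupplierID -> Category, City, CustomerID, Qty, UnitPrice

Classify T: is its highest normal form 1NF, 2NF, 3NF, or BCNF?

Candidate key: {PostalCode, SupplierID}. Prime attributes: {PostalCode, SupplierID}.
City -> Category: {City}⁺ = {Category, City, Qty, UnitPrice}, which is not all of the attributes, so the left side is not a superkey — BCNF is violated.
City -> Category has non-prime {Category} on the right and a non-superkey on the left, so 3NF fails.
Checking every proper subset of each key, none determines a non-prime attribute — 2NF is satisfied.

2NF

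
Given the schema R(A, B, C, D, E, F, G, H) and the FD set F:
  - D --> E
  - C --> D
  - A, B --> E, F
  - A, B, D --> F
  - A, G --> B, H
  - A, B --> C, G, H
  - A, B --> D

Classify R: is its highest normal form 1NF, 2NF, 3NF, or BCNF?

2NF

Candidate keys: {A, B}, {A, G}. Prime attributes: {A, B, G}.
For D --> E we have {D}⁺ = {D, E}; {D} is not a superkey, so BCNF fails.
D --> E determines the non-prime attribute {E} from a non-superkey — 3NF is violated.
No non-prime attribute depends on a proper subset of any candidate key, so 2NF holds.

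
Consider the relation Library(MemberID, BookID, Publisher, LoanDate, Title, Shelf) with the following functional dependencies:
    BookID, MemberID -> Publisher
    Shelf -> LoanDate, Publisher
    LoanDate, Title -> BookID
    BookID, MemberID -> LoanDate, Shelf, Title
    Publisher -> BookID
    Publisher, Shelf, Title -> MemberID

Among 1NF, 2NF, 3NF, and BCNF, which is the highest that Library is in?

3NF

Candidate keys: {BookID, MemberID}, {LoanDate, MemberID, Title}, {MemberID, Publisher}, {MemberID, Shelf}, {Shelf, Title}. Prime attributes: {BookID, LoanDate, MemberID, Publisher, Shelf, Title}.
Shelf -> LoanDate, Publisher: {Shelf}⁺ = {BookID, LoanDate, Publisher, Shelf}, which is not all of the attributes, so the left side is not a superkey — BCNF is violated.
Since {LoanDate, Publisher} ⊆ prime attributes and every other non-superkey FD also has a prime right side, the schema is in 3NF.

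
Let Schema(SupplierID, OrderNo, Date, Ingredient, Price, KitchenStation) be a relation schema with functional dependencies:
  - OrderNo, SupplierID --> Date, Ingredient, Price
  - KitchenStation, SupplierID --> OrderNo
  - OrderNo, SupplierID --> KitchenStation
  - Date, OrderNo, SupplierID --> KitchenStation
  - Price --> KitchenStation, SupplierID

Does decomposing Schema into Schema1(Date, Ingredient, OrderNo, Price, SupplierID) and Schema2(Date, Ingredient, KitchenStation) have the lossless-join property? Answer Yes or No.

Common attributes: {Date, Ingredient}; their closure is {Date, Ingredient}.
Neither Schema1 nor Schema2 is contained in that closure, so the decomposition is lossy.

No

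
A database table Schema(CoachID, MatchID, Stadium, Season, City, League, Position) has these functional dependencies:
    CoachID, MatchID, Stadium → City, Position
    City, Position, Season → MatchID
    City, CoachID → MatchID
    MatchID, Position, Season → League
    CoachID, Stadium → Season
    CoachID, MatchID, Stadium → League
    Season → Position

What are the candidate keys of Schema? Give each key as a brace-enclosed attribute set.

No FD produces {CoachID, Stadium}, so they must be in every candidate key.
{City, CoachID, Stadium}⁺ = {City, CoachID, League, MatchID, Position, Season, Stadium}, which is every attribute, so {City, CoachID, Stadium} is a candidate key.
{CoachID, MatchID, Stadium}⁺ = {City, CoachID, League, MatchID, Position, Season, Stadium}, which is every attribute, so {CoachID, MatchID, Stadium} is a candidate key.
No proper subset of any of these is a key, and no other minimal superkey exists.

{City, CoachID, Stadium}, {CoachID, MatchID, Stadium}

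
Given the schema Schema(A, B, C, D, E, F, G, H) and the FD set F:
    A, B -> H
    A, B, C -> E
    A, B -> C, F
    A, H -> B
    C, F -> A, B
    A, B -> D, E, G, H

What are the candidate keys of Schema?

{A, B}⁺ = {A, B, C, D, E, F, G, H}, which is every attribute, so {A, B} is a candidate key.
{A, H}⁺ = {A, B, C, D, E, F, G, H}, which is every attribute, so {A, H} is a candidate key.
{C, F}⁺ = {A, B, C, D, E, F, G, H}, which is every attribute, so {C, F} is a candidate key.
Any other superkey properly contains one of these, so there are no further candidate keys.

{A, B}, {A, H}, {C, F}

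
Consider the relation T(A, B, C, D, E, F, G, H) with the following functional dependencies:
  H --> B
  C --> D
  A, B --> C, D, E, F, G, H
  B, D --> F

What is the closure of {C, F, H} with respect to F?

{B, C, D, F, H}

Start with {C, F, H}.
H --> B applies; add {B} → now {B, C, F, H}.
C --> D applies; add {D} → now {B, C, D, F, H}.
No further FD applies.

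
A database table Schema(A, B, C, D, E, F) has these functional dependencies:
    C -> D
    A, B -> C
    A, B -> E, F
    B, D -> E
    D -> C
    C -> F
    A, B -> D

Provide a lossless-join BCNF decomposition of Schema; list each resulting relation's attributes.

Candidate key of the original relation: {A, B}.
{A, B, C, D, E, F}: {C} determines {C, D, F} here but is not a superkey — split on C -> D, F, giving {C, D, F} and {A, B, C, E}.
{C, D, F}: every determinant is a superkey — BCNF.
{A, B, C, E}: {B, C} determines {B, C, E} here but is not a superkey — split on B, C -> E, giving {B, C, E} and {A, B, C}.
{B, C, E}: every determinant is a superkey — BCNF.
{A, B, C}: every determinant is a superkey — BCNF.

{A, B, C}; {B, C, E}; {C, D, F}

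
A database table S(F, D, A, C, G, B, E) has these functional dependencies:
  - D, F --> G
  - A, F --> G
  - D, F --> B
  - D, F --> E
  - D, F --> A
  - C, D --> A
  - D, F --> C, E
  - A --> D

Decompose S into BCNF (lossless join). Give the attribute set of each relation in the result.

Candidate keys of the original relation: {A, F}, {D, F}.
In {A, B, C, D, E, F, G}, {C, D} is not a superkey ({C, D}⁺ restricted to this set is {A, C, D}), so split on C, D --> A into {A, C, D} and {B, C, D, E, F, G}.
In {A, C, D}, {A} is not a superkey ({A}⁺ restricted to this set is {A, D}), so split on A --> D into {A, D} and {A, C}.
{A, D} is in BCNF.
{A, C} is in BCNF.
{B, C, D, E, F, G} is in BCNF.

{A, C}; {A, D}; {B, C, D, E, F, G}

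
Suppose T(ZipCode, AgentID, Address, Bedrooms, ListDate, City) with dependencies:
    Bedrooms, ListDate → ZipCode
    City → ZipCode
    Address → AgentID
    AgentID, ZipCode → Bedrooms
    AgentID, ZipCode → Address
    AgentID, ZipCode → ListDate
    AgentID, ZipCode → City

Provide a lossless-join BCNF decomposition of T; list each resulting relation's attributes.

Candidate keys of the original relation: {Address, Bedrooms, ListDate}, {Address, City}, {Address, ZipCode}, {AgentID, Bedrooms, ListDate}, {AgentID, City}, {AgentID, ZipCode}.
In {Address, AgentID, Bedrooms, City, ListDate, ZipCode}, {Bedrooms, ListDate} is not a superkey ({Bedrooms, ListDate}⁺ restricted to this set is {Bedrooms, ListDate, ZipCode}), so split on Bedrooms, ListDate → ZipCode into {Bedrooms, ListDate, ZipCode} and {Address, AgentID, Bedrooms, City, ListDate}.
{Bedrooms, ListDate, ZipCode}: every determinant is a superkey — BCNF.
In {Address, AgentID, Bedrooms, City, ListDate}, {Address} is not a superkey ({Address}⁺ restricted to this set is {Address, AgentID}), so split on Address → AgentID into {Address, AgentID} and {Address, Bedrooms, City, ListDate}.
{Address, AgentID}: every determinant is a superkey — BCNF.
{Address, Bedrooms, City, ListDate}: every determinant is a superkey — BCNF.

{Address, AgentID}; {Address, Bedrooms, City, ListDate}; {Bedrooms, ListDate, ZipCode}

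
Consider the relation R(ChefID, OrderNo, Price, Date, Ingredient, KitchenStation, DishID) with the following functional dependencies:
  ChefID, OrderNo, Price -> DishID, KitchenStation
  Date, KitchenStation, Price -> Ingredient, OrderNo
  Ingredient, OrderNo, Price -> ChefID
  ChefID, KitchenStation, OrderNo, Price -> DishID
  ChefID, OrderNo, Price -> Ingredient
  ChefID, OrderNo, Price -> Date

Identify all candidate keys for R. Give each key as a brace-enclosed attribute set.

Attributes never on any right-hand side: {Price} — every candidate key must contain it.
Closure of {ChefID, OrderNo, Price} is {ChefID, Date, DishID, Ingredient, KitchenStation, OrderNo, Price}, the whole schema; {ChefID, OrderNo, Price} is a candidate key.
Closure of {Date, KitchenStation, Price} is {ChefID, Date, DishID, Ingredient, KitchenStation, OrderNo, Price}, the whole schema; {Date, KitchenStation, Price} is a candidate key.
Closure of {Ingredient, OrderNo, Price} is {ChefID, Date, DishID, Ingredient, KitchenStation, OrderNo, Price}, the whole schema; {Ingredient, OrderNo, Price} is a candidate key.
Any other superkey properly contains one of these, so there are no further candidate keys.

{ChefID, OrderNo, Price}, {Date, KitchenStation, Price}, {Ingredient, OrderNo, Price}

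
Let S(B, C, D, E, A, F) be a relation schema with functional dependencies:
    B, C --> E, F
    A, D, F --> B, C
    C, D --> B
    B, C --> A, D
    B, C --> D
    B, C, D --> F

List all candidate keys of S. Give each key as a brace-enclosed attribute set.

Closure of {B, C} is {A, B, C, D, E, F}, the whole schema; {B, C} is a candidate key.
Closure of {C, D} is {A, B, C, D, E, F}, the whole schema; {C, D} is a candidate key.
Closure of {A, D, F} is {A, B, C, D, E, F}, the whole schema; {A, D, F} is a candidate key.
These are minimal and exhaustive — every other superkey contains one of them.

{A, D, F}, {B, C}, {C, D}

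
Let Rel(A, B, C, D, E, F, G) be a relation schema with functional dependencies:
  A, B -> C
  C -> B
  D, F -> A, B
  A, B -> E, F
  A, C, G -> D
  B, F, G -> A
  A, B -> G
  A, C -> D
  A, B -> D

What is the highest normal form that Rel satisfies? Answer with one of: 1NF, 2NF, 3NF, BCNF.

3NF

Candidate keys: {A, B}, {A, C}, {B, F, G}, {C, F, G}, {D, F}. Prime attributes: {A, B, C, D, F, G}.
C -> B breaks BCNF: {C}⁺ = {B, C}, so {C} is not a superkey.
But every attribute on its right side ({B}) is prime, and the same holds for every other non-superkey FD, so 3NF still holds.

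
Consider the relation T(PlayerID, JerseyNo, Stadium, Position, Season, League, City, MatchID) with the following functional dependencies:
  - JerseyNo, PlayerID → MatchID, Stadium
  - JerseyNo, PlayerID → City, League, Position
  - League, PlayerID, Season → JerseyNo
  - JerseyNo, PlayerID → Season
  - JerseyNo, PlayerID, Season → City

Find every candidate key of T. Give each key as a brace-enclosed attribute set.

{PlayerID} never appears on the right of any FD, so every key must include it.
Closure of {JerseyNo, PlayerID} is {City, JerseyNo, League, MatchID, PlayerID, Position, Season, Stadium}, the whole schema; {JerseyNo, PlayerID} is a candidate key.
Closure of {League, PlayerID, Season} is {City, JerseyNo, League, MatchID, PlayerID, Position, Season, Stadium}, the whole schema; {League, PlayerID, Season} is a candidate key.
Any other superkey properly contains one of these, so there are no further candidate keys.

{JerseyNo, PlayerID}, {League, PlayerID, Season}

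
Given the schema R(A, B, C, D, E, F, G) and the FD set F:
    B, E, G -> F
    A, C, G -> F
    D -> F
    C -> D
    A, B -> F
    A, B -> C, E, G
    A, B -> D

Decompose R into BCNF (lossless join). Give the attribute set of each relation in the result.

{A, B, C, E, G}; {B, E, F, G}; {C, D}

Candidate key of the original relation: {A, B}.
Within {A, B, C, D, E, F, G}: {B, E, G}⁺ ∩ {A, B, C, D, E, F, G} = {B, E, F, G}, not the whole set, so B, E, G -> F violates BCNF; decompose into {B, E, F, G} and {A, B, C, D, E, G}.
{B, E, F, G} has no BCNF violation.
Within {A, B, C, D, E, G}: {A, C, G}⁺ ∩ {A, B, C, D, E, G} = {A, C, D, G}, not the whole set, so A, C, G -> D violates BCNF; decompose into {A, C, D, G} and {A, B, C, E, G}.
Within {A, C, D, G}: {C}⁺ ∩ {A, C, D, G} = {C, D}, not the whole set, so C -> D violates BCNF; decompose into {C, D} and {A, C, G}.
{C, D} has no BCNF violation.
{A, C, G} has no BCNF violation.
{A, B, C, E, G} has no BCNF violation.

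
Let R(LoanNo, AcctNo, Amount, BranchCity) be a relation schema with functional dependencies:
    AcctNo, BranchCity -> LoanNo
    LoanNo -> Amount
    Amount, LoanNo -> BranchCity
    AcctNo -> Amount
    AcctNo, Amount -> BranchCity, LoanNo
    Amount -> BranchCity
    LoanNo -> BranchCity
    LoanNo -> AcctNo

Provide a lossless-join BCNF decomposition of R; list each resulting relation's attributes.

{AcctNo, Amount, LoanNo}; {Amount, BranchCity}

Candidate keys of the original relation: {AcctNo}, {LoanNo}.
Within {AcctNo, Amount, BranchCity, LoanNo}: {Amount}⁺ ∩ {AcctNo, Amount, BranchCity, LoanNo} = {Amount, BranchCity}, not the whole set, so Amount -> BranchCity violates BCNF; decompose into {Amount, BranchCity} and {AcctNo, Amount, LoanNo}.
{Amount, BranchCity}: every determinant is a superkey — BCNF.
{AcctNo, Amount, LoanNo}: every determinant is a superkey — BCNF.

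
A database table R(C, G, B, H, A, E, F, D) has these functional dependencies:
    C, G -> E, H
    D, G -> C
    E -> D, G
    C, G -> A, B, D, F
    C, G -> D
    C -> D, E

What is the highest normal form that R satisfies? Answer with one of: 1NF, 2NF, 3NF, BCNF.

BCNF

Candidate keys: {C}, {D, G}, {E}. Prime attributes: {C, D, E, G}.
Each dependency's left side is a superkey — BCNF holds.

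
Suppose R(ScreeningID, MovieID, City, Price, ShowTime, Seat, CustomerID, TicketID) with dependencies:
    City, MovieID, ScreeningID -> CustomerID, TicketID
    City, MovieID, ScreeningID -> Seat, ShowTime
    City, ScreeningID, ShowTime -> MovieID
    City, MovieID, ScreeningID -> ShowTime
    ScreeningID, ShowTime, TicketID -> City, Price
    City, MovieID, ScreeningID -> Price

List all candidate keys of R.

{City, MovieID, ScreeningID}, {City, ScreeningID, ShowTime}, {ScreeningID, ShowTime, TicketID}

Attributes never on any right-hand side: {ScreeningID} — every candidate key must contain it.
Closure of {City, MovieID, ScreeningID} is {City, CustomerID, MovieID, Price, ScreeningID, Seat, ShowTime, TicketID}, the whole schema; {City, MovieID, ScreeningID} is a candidate key.
Closure of {City, ScreeningID, ShowTime} is {City, CustomerID, MovieID, Price, ScreeningID, Seat, ShowTime, TicketID}, the whole schema; {City, ScreeningID, ShowTime} is a candidate key.
Closure of {ScreeningID, ShowTime, TicketID} is {City, CustomerID, MovieID, Price, ScreeningID, Seat, ShowTime, TicketID}, the whole schema; {ScreeningID, ShowTime, TicketID} is a candidate key.
These are minimal and exhaustive — every other superkey contains one of them.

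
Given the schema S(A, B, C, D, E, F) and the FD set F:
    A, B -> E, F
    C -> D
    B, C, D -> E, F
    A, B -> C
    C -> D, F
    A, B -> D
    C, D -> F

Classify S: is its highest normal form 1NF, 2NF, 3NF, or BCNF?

Candidate key: {A, B}. Prime attributes: {A, B}.
C -> D breaks BCNF: {C}⁺ = {C, D, F}, so {C} is not a superkey.
C -> D determines the non-prime attribute {D} from a non-superkey — 3NF is violated.
No proper subset of a key has a non-prime attribute in its closure, so there is no partial dependency; 2NF holds.

2NF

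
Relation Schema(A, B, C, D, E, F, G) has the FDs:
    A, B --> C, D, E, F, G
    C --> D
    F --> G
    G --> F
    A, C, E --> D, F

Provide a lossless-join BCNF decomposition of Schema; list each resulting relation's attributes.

{A, B, C, E}; {A, C, E, F}; {C, D}; {F, G}

Candidate key of the original relation: {A, B}.
{A, B, C, D, E, F, G}: {C} determines {C, D} here but is not a superkey — split on C --> D, giving {C, D} and {A, B, C, E, F, G}.
{C, D}: every determinant is a superkey — BCNF.
{A, B, C, E, F, G}: {F} determines {F, G} here but is not a superkey — split on F --> G, giving {F, G} and {A, B, C, E, F}.
{F, G}: every determinant is a superkey — BCNF.
{A, B, C, E, F}: {A, C, E} determines {A, C, E, F} here but is not a superkey — split on A, C, E --> F, giving {A, C, E, F} and {A, B, C, E}.
{A, C, E, F}: every determinant is a superkey — BCNF.
{A, B, C, E}: every determinant is a superkey — BCNF.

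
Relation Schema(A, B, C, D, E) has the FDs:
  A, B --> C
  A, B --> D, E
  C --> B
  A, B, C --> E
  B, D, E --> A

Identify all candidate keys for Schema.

{A, B}⁺ = {A, B, C, D, E} — all of the relation — so {A, B} is a candidate key.
{A, C}⁺ = {A, B, C, D, E} — all of the relation — so {A, C} is a candidate key.
{B, D, E}⁺ = {A, B, C, D, E} — all of the relation — so {B, D, E} is a candidate key.
{C, D, E}⁺ = {A, B, C, D, E} — all of the relation — so {C, D, E} is a candidate key.
These are minimal and exhaustive — every other superkey contains one of them.

{A, B}, {A, C}, {B, D, E}, {C, D, E}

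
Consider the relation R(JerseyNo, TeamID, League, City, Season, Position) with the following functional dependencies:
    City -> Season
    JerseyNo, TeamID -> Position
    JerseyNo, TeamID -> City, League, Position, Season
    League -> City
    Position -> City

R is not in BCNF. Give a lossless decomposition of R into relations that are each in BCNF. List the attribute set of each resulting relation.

Candidate key of the original relation: {JerseyNo, TeamID}.
In {City, JerseyNo, League, Position, Season, TeamID}, {City} is not a superkey ({City}⁺ restricted to this set is {City, Season}), so split on City -> Season into {City, Season} and {City, JerseyNo, League, Position, TeamID}.
{City, Season}: every determinant is a superkey — BCNF.
In {City, JerseyNo, League, Position, TeamID}, {League} is not a superkey ({League}⁺ restricted to this set is {City, League}), so split on League -> City into {City, League} and {JerseyNo, League, Position, TeamID}.
{City, League}: every determinant is a superkey — BCNF.
{JerseyNo, League, Position, TeamID}: every determinant is a superkey — BCNF.

{City, League}; {City, Season}; {JerseyNo, League, Position, TeamID}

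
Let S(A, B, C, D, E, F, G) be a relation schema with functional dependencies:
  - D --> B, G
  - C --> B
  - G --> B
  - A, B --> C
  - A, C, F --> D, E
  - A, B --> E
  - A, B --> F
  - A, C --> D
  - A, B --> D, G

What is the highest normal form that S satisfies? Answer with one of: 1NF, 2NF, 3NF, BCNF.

3NF

Candidate keys: {A, B}, {A, C}, {A, D}, {A, G}. Prime attributes: {A, B, C, D, G}.
For D --> B, G we have {D}⁺ = {B, D, G}; {D} is not a superkey, so BCNF fails.
Its right-hand attributes {B, G} are all prime, as are those of every other non-superkey FD — the relation is in 3NF.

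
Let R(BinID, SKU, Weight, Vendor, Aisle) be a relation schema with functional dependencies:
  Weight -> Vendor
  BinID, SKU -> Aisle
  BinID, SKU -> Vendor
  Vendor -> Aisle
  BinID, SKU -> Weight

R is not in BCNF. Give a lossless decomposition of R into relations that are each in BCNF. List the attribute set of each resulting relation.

Candidate key of the original relation: {BinID, SKU}.
{Aisle, BinID, SKU, Vendor, Weight}: {Weight} determines {Aisle, Vendor, Weight} here but is not a superkey — split on Weight -> Aisle, Vendor, giving {Aisle, Vendor, Weight} and {BinID, SKU, Weight}.
{Aisle, Vendor, Weight}: {Vendor} determines {Aisle, Vendor} here but is not a superkey — split on Vendor -> Aisle, giving {Aisle, Vendor} and {Vendor, Weight}.
{Aisle, Vendor} has no BCNF violation.
{Vendor, Weight} has no BCNF violation.
{BinID, SKU, Weight} has no BCNF violation.

{Aisle, Vendor}; {BinID, SKU, Weight}; {Vendor, Weight}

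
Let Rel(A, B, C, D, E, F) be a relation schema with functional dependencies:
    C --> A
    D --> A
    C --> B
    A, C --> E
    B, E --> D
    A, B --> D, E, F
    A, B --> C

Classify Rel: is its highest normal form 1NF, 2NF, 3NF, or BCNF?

Candidate keys: {A, B}, {B, D}, {B, E}, {C}. Prime attributes: {A, B, C, D, E}.
D --> A: {D}⁺ = {A, D}, which is not all of the attributes, so the left side is not a superkey — BCNF is violated.
But every attribute on its right side ({A}) is prime, and the same holds for every other non-superkey FD, so 3NF still holds.

3NF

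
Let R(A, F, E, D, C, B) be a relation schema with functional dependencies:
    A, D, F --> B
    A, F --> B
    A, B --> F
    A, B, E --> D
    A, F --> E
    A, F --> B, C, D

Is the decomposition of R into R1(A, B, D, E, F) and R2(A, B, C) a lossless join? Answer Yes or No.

R1 ∩ R2 = {A, B}; its closure under F is {A, B, C, D, E, F}.
Since R1 ⊆ {A, B, C, D, E, F}, the intersection is a superkey of R1; the decomposition is lossless.

Yes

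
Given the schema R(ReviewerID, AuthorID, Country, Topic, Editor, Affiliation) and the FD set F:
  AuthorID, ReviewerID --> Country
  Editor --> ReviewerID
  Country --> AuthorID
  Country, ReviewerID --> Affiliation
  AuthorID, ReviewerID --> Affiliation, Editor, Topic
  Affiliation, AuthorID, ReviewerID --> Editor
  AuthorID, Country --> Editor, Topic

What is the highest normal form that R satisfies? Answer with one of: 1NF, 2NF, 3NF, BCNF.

Candidate keys: {AuthorID, Editor}, {AuthorID, ReviewerID}, {Country}. Prime attributes: {AuthorID, Country, Editor, ReviewerID}.
Editor --> ReviewerID breaks BCNF: {Editor}⁺ = {Editor, ReviewerID}, so {Editor} is not a superkey.
But every attribute on its right side ({ReviewerID}) is prime, and the same holds for every other non-superkey FD, so 3NF still holds.

3NF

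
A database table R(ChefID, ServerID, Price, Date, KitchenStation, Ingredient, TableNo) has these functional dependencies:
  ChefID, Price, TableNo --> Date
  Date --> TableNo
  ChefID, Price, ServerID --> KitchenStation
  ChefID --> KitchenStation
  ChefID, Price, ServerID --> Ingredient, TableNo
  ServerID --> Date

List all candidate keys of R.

{ChefID, Price, ServerID}

Attributes never on any right-hand side: {ChefID, Price, ServerID} — every candidate key must contain all of them.
{ChefID, Price, ServerID}⁺ = {ChefID, Date, Ingredient, KitchenStation, Price, ServerID, TableNo}, which is every attribute, so {ChefID, Price, ServerID} is a candidate key.
No other minimal set has full closure, so this is the only candidate key.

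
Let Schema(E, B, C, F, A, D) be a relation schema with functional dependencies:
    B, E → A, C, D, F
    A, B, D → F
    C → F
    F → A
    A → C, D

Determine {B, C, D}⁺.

Start with {B, C, D}.
C → F applies; add {F} → now {B, C, D, F}.
F → A applies; add {A} → now {A, B, C, D, F}.
No further FD applies.

{A, B, C, D, F}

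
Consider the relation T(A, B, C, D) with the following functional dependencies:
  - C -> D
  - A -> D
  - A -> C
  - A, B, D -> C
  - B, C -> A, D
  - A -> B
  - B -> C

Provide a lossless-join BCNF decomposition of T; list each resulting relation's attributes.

Candidate keys of the original relation: {A}, {B}.
{A, B, C, D}: {C} determines {C, D} here but is not a superkey — split on C -> D, giving {C, D} and {A, B, C}.
{C, D} is in BCNF.
{A, B, C} is in BCNF.

{A, B, C}; {C, D}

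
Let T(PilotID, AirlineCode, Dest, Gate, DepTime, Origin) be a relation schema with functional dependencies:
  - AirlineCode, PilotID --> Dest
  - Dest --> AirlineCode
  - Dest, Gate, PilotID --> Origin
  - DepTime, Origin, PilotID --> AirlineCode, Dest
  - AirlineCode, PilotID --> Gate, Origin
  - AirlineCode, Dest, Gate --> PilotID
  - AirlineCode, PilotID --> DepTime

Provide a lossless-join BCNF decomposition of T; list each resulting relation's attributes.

{AirlineCode, Dest}; {DepTime, Dest, Gate, Origin, PilotID}

Candidate keys of the original relation: {AirlineCode, PilotID}, {DepTime, Origin, PilotID}, {Dest, Gate}, {Dest, PilotID}.
Within {AirlineCode, DepTime, Dest, Gate, Origin, PilotID}: {Dest}⁺ ∩ {AirlineCode, DepTime, Dest, Gate, Origin, PilotID} = {AirlineCode, Dest}, not the whole set, so Dest --> AirlineCode violates BCNF; decompose into {AirlineCode, Dest} and {DepTime, Dest, Gate, Origin, PilotID}.
{AirlineCode, Dest} is in BCNF.
{DepTime, Dest, Gate, Origin, PilotID} is in BCNF.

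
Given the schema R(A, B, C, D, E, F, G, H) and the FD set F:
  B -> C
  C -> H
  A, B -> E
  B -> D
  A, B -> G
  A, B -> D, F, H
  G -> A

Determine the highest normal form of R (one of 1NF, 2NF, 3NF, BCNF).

1NF

Candidate keys: {A, B}, {B, G}. Prime attributes: {A, B, G}.
B -> C: {B}⁺ = {B, C, D, H}, which is not all of the attributes, so the left side is not a superkey — BCNF is violated.
B -> C determines the non-prime attribute {C} from a non-superkey — 3NF is violated.
The proper key subset {B} of {A, B} determines non-prime {C, D, H}, so the relation is not even in 2NF.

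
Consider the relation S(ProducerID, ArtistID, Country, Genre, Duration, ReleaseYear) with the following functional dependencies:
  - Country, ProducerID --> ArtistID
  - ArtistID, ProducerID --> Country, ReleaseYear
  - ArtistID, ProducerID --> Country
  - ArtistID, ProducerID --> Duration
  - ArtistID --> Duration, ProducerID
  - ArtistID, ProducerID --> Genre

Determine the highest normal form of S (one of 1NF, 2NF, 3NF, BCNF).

BCNF

Candidate keys: {ArtistID}, {Country, ProducerID}. Prime attributes: {ArtistID, Country, ProducerID}.
The left-hand side of every FD is a superkey, so BCNF is satisfied.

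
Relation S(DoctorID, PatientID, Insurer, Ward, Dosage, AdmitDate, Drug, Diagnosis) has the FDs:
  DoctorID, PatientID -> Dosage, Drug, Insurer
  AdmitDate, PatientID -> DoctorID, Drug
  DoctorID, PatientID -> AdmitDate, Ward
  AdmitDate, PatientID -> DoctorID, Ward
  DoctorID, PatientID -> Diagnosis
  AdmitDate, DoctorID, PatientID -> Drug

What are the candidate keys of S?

{AdmitDate, PatientID}, {DoctorID, PatientID}

Attributes never on any right-hand side: {PatientID} — every candidate key must contain it.
{AdmitDate, PatientID} is a candidate key since {AdmitDate, PatientID}⁺ = {AdmitDate, Diagnosis, DoctorID, Dosage, Drug, Insurer, PatientID, Ward} covers every attribute.
{DoctorID, PatientID} is a candidate key since {DoctorID, PatientID}⁺ = {AdmitDate, Diagnosis, DoctorID, Dosage, Drug, Insurer, PatientID, Ward} covers every attribute.
These are minimal and exhaustive — every other superkey contains one of them.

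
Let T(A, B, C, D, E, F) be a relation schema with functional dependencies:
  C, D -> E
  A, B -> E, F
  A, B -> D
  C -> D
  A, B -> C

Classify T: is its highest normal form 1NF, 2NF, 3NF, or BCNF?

2NF

Candidate key: {A, B}. Prime attributes: {A, B}.
C, D -> E breaks BCNF: {C, D}⁺ = {C, D, E}, so {C, D} is not a superkey.
Because {E} is non-prime and the left side of C, D -> E is not a superkey, the relation is not in 3NF.
No non-prime attribute depends on a proper subset of any candidate key, so 2NF holds.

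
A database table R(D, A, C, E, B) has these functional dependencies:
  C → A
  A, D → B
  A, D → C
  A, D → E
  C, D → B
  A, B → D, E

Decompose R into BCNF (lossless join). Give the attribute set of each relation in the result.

Candidate keys of the original relation: {A, B}, {A, D}, {B, C}, {C, D}.
{A, B, C, D, E}: {C} determines {A, C} here but is not a superkey — split on C → A, giving {A, C} and {B, C, D, E}.
{A, C} has no BCNF violation.
{B, C, D, E} has no BCNF violation.

{A, C}; {B, C, D, E}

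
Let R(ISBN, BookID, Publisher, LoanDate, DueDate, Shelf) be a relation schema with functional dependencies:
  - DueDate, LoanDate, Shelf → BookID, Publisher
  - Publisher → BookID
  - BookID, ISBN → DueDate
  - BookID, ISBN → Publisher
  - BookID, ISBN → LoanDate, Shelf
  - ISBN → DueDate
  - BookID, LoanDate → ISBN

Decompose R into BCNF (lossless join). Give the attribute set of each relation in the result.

{BookID, Publisher}; {DueDate, ISBN}; {ISBN, LoanDate, Publisher, Shelf}

Candidate keys of the original relation: {BookID, ISBN}, {BookID, LoanDate}, {DueDate, LoanDate, Shelf}, {ISBN, LoanDate, Shelf}, {ISBN, Publisher}, {LoanDate, Publisher}.
Within {BookID, DueDate, ISBN, LoanDate, Publisher, Shelf}: {Publisher}⁺ ∩ {BookID, DueDate, ISBN, LoanDate, Publisher, Shelf} = {BookID, Publisher}, not the whole set, so Publisher → BookID violates BCNF; decompose into {BookID, Publisher} and {DueDate, ISBN, LoanDate, Publisher, Shelf}.
{BookID, Publisher} has no BCNF violation.
Within {DueDate, ISBN, LoanDate, Publisher, Shelf}: {ISBN}⁺ ∩ {DueDate, ISBN, LoanDate, Publisher, Shelf} = {DueDate, ISBN}, not the whole set, so ISBN → DueDate violates BCNF; decompose into {DueDate, ISBN} and {ISBN, LoanDate, Publisher, Shelf}.
{DueDate, ISBN} has no BCNF violation.
{ISBN, LoanDate, Publisher, Shelf} has no BCNF violation.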